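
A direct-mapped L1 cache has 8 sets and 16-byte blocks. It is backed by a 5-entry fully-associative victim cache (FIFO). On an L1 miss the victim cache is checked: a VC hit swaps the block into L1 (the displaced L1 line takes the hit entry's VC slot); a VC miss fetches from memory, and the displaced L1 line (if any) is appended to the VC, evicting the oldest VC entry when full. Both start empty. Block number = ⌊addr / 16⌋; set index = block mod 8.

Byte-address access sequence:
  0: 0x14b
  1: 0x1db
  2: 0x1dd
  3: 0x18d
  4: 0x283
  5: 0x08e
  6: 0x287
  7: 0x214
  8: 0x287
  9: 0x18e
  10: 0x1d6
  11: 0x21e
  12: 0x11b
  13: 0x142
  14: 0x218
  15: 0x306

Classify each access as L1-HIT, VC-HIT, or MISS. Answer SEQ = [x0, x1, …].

SEQ = [MISS, MISS, L1-HIT, MISS, MISS, MISS, VC-HIT, MISS, L1-HIT, VC-HIT, L1-HIT, L1-HIT, MISS, L1-HIT, VC-HIT, MISS]

#0 0x14b→b20/s4 MISS; vc=[]
#1 0x1db→b29/s5 MISS; vc=[]
#2 0x1dd→b29/s5 L1-HIT; vc=[]
#3 0x18d→b24/s0 MISS; vc=[]
#4 0x283→b40/s0 MISS; vc=[24]
#5 0x8e→b8/s0 MISS; vc=[24,40]
#6 0x287→b40/s0 VC-HIT; vc=[24,8]
#7 0x214→b33/s1 MISS; vc=[24,8]
#8 0x287→b40/s0 L1-HIT; vc=[24,8]
#9 0x18e→b24/s0 VC-HIT; vc=[40,8]
#10 0x1d6→b29/s5 L1-HIT; vc=[40,8]
#11 0x21e→b33/s1 L1-HIT; vc=[40,8]
#12 0x11b→b17/s1 MISS; vc=[40,8,33]
#13 0x142→b20/s4 L1-HIT; vc=[40,8,33]
#14 0x218→b33/s1 VC-HIT; vc=[40,8,17]
#15 0x306→b48/s0 MISS; vc=[40,8,17,24]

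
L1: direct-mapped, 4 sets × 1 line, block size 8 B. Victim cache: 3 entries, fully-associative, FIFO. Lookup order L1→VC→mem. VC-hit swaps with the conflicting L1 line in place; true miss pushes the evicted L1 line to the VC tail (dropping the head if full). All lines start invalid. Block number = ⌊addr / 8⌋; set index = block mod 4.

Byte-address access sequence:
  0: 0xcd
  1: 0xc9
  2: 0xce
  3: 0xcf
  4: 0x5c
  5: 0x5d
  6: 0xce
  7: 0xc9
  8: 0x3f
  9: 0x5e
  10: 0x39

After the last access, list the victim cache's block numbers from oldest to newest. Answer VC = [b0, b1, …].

VC = [11]

  [0] addr=0xcd blk=25 s=1: MISS | VC []
  [1] addr=0xc9 blk=25 s=1: L1-HIT | VC []
  [2] addr=0xce blk=25 s=1: L1-HIT | VC []
  [3] addr=0xcf blk=25 s=1: L1-HIT | VC []
  [4] addr=0x5c blk=11 s=3: MISS | VC []
  [5] addr=0x5d blk=11 s=3: L1-HIT | VC []
  [6] addr=0xce blk=25 s=1: L1-HIT | VC []
  [7] addr=0xc9 blk=25 s=1: L1-HIT | VC []
  [8] addr=0x3f blk=7 s=3: MISS | VC [11]
  [9] addr=0x5e blk=11 s=3: VC-HIT | VC [7]
  [10] addr=0x39 blk=7 s=3: VC-HIT | VC [11]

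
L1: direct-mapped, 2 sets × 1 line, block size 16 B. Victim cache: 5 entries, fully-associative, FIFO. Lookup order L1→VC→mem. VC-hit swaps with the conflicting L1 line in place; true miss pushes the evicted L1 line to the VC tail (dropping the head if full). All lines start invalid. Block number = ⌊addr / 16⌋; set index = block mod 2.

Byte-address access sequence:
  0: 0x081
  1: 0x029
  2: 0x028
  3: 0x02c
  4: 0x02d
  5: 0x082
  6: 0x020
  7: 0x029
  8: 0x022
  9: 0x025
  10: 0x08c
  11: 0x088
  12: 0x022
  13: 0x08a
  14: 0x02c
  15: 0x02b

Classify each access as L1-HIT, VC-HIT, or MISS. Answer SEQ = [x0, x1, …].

SEQ = [MISS, MISS, L1-HIT, L1-HIT, L1-HIT, VC-HIT, VC-HIT, L1-HIT, L1-HIT, L1-HIT, VC-HIT, L1-HIT, VC-HIT, VC-HIT, VC-HIT, L1-HIT]

0: 0x81 (blk 8, set 0) → MISS  vc=[]
1: 0x29 (blk 2, set 0) → MISS  vc=[8]
2: 0x28 (blk 2, set 0) → L1-HIT  vc=[8]
3: 0x2c (blk 2, set 0) → L1-HIT  vc=[8]
4: 0x2d (blk 2, set 0) → L1-HIT  vc=[8]
5: 0x82 (blk 8, set 0) → VC-HIT  vc=[2]
6: 0x20 (blk 2, set 0) → VC-HIT  vc=[8]
7: 0x29 (blk 2, set 0) → L1-HIT  vc=[8]
8: 0x22 (blk 2, set 0) → L1-HIT  vc=[8]
9: 0x25 (blk 2, set 0) → L1-HIT  vc=[8]
10: 0x8c (blk 8, set 0) → VC-HIT  vc=[2]
11: 0x88 (blk 8, set 0) → L1-HIT  vc=[2]
12: 0x22 (blk 2, set 0) → VC-HIT  vc=[8]
13: 0x8a (blk 8, set 0) → VC-HIT  vc=[2]
14: 0x2c (blk 2, set 0) → VC-HIT  vc=[8]
15: 0x2b (blk 2, set 0) → L1-HIT  vc=[8]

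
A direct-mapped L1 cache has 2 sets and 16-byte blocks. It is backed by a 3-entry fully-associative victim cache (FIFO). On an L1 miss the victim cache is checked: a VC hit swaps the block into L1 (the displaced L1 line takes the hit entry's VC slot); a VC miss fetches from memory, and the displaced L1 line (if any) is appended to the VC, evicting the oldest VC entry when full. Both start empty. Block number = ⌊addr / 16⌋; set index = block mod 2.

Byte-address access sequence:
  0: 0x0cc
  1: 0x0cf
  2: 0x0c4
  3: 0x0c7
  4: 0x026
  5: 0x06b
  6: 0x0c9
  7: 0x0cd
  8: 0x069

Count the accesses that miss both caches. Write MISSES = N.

MISSES = 3

  [0] addr=0xcc blk=12 s=0: MISS | VC []
  [1] addr=0xcf blk=12 s=0: L1-HIT | VC []
  [2] addr=0xc4 blk=12 s=0: L1-HIT | VC []
  [3] addr=0xc7 blk=12 s=0: L1-HIT | VC []
  [4] addr=0x26 blk=2 s=0: MISS | VC [12]
  [5] addr=0x6b blk=6 s=0: MISS | VC [12, 2]
  [6] addr=0xc9 blk=12 s=0: VC-HIT | VC [6, 2]
  [7] addr=0xcd blk=12 s=0: L1-HIT | VC [6, 2]
  [8] addr=0x69 blk=6 s=0: VC-HIT | VC [12, 2]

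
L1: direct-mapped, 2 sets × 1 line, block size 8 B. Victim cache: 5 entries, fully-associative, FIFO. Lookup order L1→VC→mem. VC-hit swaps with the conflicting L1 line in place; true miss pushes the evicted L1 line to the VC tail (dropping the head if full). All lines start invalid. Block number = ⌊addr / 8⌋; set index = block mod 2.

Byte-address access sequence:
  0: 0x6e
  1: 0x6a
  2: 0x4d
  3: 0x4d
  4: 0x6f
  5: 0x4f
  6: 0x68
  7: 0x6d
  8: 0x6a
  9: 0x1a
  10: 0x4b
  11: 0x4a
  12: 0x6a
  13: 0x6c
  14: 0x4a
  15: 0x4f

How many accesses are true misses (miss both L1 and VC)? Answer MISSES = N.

  [0] addr=0x6e blk=13 s=1: MISS | VC []
  [1] addr=0x6a blk=13 s=1: L1-HIT | VC []
  [2] addr=0x4d blk=9 s=1: MISS | VC [13]
  [3] addr=0x4d blk=9 s=1: L1-HIT | VC [13]
  [4] addr=0x6f blk=13 s=1: VC-HIT | VC [9]
  [5] addr=0x4f blk=9 s=1: VC-HIT | VC [13]
  [6] addr=0x68 blk=13 s=1: VC-HIT | VC [9]
  [7] addr=0x6d blk=13 s=1: L1-HIT | VC [9]
  [8] addr=0x6a blk=13 s=1: L1-HIT | VC [9]
  [9] addr=0x1a blk=3 s=1: MISS | VC [9, 13]
  [10] addr=0x4b blk=9 s=1: VC-HIT | VC [3, 13]
  [11] addr=0x4a blk=9 s=1: L1-HIT | VC [3, 13]
  [12] addr=0x6a blk=13 s=1: VC-HIT | VC [3, 9]
  [13] addr=0x6c blk=13 s=1: L1-HIT | VC [3, 9]
  [14] addr=0x4a blk=9 s=1: VC-HIT | VC [3, 13]
  [15] addr=0x4f blk=9 s=1: L1-HIT | VC [3, 13]

MISSES = 3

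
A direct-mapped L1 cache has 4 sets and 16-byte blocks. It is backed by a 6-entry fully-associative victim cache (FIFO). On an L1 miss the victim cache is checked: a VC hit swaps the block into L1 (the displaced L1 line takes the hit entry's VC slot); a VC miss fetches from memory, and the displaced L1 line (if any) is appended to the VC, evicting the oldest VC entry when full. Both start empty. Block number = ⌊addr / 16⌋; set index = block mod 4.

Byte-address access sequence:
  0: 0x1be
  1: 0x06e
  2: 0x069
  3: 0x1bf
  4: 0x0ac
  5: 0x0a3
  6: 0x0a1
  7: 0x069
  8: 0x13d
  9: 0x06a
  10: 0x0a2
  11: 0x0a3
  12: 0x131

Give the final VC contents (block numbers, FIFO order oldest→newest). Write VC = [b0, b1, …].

VC = [6, 27]

#0 0x1be→b27/s3 MISS; vc=[]
#1 0x6e→b6/s2 MISS; vc=[]
#2 0x69→b6/s2 L1-HIT; vc=[]
#3 0x1bf→b27/s3 L1-HIT; vc=[]
#4 0xac→b10/s2 MISS; vc=[6]
#5 0xa3→b10/s2 L1-HIT; vc=[6]
#6 0xa1→b10/s2 L1-HIT; vc=[6]
#7 0x69→b6/s2 VC-HIT; vc=[10]
#8 0x13d→b19/s3 MISS; vc=[10,27]
#9 0x6a→b6/s2 L1-HIT; vc=[10,27]
#10 0xa2→b10/s2 VC-HIT; vc=[6,27]
#11 0xa3→b10/s2 L1-HIT; vc=[6,27]
#12 0x131→b19/s3 L1-HIT; vc=[6,27]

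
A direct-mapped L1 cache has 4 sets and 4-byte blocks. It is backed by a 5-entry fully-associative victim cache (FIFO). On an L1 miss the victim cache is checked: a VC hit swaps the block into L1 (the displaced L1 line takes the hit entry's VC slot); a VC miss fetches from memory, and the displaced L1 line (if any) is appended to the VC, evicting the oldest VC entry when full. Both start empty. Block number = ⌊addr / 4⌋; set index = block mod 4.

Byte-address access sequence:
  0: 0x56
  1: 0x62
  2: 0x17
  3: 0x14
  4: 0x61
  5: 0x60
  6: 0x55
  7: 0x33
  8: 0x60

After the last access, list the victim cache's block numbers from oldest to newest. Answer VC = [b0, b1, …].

0: 0x56 (blk 21, set 1) → MISS  vc=[]
1: 0x62 (blk 24, set 0) → MISS  vc=[]
2: 0x17 (blk 5, set 1) → MISS  vc=[21]
3: 0x14 (blk 5, set 1) → L1-HIT  vc=[21]
4: 0x61 (blk 24, set 0) → L1-HIT  vc=[21]
5: 0x60 (blk 24, set 0) → L1-HIT  vc=[21]
6: 0x55 (blk 21, set 1) → VC-HIT  vc=[5]
7: 0x33 (blk 12, set 0) → MISS  vc=[5, 24]
8: 0x60 (blk 24, set 0) → VC-HIT  vc=[5, 12]

VC = [5, 12]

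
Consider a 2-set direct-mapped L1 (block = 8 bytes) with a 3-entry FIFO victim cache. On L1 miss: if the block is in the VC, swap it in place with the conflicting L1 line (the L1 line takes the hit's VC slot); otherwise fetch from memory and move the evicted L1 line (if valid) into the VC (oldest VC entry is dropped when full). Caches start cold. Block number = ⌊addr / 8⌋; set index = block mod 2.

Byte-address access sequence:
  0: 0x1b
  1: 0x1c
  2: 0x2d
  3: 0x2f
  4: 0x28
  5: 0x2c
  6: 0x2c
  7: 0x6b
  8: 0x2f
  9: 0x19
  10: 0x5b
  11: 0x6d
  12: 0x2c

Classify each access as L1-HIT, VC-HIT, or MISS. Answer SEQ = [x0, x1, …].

SEQ = [MISS, L1-HIT, MISS, L1-HIT, L1-HIT, L1-HIT, L1-HIT, MISS, VC-HIT, VC-HIT, MISS, VC-HIT, VC-HIT]

0: 0x1b (blk 3, set 1) → MISS  vc=[]
1: 0x1c (blk 3, set 1) → L1-HIT  vc=[]
2: 0x2d (blk 5, set 1) → MISS  vc=[3]
3: 0x2f (blk 5, set 1) → L1-HIT  vc=[3]
4: 0x28 (blk 5, set 1) → L1-HIT  vc=[3]
5: 0x2c (blk 5, set 1) → L1-HIT  vc=[3]
6: 0x2c (blk 5, set 1) → L1-HIT  vc=[3]
7: 0x6b (blk 13, set 1) → MISS  vc=[3, 5]
8: 0x2f (blk 5, set 1) → VC-HIT  vc=[3, 13]
9: 0x19 (blk 3, set 1) → VC-HIT  vc=[5, 13]
10: 0x5b (blk 11, set 1) → MISS  vc=[5, 13, 3]
11: 0x6d (blk 13, set 1) → VC-HIT  vc=[5, 11, 3]
12: 0x2c (blk 5, set 1) → VC-HIT  vc=[13, 11, 3]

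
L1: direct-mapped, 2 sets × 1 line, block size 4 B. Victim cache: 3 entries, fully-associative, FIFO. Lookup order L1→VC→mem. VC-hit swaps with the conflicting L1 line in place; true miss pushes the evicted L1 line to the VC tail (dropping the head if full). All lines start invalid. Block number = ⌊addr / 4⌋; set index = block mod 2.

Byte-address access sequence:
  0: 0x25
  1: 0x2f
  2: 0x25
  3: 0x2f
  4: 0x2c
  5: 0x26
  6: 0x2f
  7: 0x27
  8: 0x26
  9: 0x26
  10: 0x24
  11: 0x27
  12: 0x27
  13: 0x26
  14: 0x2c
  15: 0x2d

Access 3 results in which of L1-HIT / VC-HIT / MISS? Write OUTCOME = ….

OUTCOME = VC-HIT

  [0] addr=0x25 blk=9 s=1: MISS | VC []
  [1] addr=0x2f blk=11 s=1: MISS | VC [9]
  [2] addr=0x25 blk=9 s=1: VC-HIT | VC [11]
  [3] addr=0x2f blk=11 s=1: VC-HIT | VC [9]
  [4] addr=0x2c blk=11 s=1: L1-HIT | VC [9]
  [5] addr=0x26 blk=9 s=1: VC-HIT | VC [11]
  [6] addr=0x2f blk=11 s=1: VC-HIT | VC [9]
  [7] addr=0x27 blk=9 s=1: VC-HIT | VC [11]
  [8] addr=0x26 blk=9 s=1: L1-HIT | VC [11]
  [9] addr=0x26 blk=9 s=1: L1-HIT | VC [11]
  [10] addr=0x24 blk=9 s=1: L1-HIT | VC [11]
  [11] addr=0x27 blk=9 s=1: L1-HIT | VC [11]
  [12] addr=0x27 blk=9 s=1: L1-HIT | VC [11]
  [13] addr=0x26 blk=9 s=1: L1-HIT | VC [11]
  [14] addr=0x2c blk=11 s=1: VC-HIT | VC [9]
  [15] addr=0x2d blk=11 s=1: L1-HIT | VC [9]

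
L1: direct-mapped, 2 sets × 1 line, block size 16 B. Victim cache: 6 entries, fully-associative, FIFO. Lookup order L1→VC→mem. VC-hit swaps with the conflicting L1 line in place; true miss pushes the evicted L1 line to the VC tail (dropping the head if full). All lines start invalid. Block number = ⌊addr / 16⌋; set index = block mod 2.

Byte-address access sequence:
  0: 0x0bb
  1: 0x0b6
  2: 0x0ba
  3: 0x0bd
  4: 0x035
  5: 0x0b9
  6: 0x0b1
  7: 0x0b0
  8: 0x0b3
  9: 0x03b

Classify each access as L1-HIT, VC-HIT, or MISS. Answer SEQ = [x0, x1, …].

SEQ = [MISS, L1-HIT, L1-HIT, L1-HIT, MISS, VC-HIT, L1-HIT, L1-HIT, L1-HIT, VC-HIT]

#0 0xbb→b11/s1 MISS; vc=[]
#1 0xb6→b11/s1 L1-HIT; vc=[]
#2 0xba→b11/s1 L1-HIT; vc=[]
#3 0xbd→b11/s1 L1-HIT; vc=[]
#4 0x35→b3/s1 MISS; vc=[11]
#5 0xb9→b11/s1 VC-HIT; vc=[3]
#6 0xb1→b11/s1 L1-HIT; vc=[3]
#7 0xb0→b11/s1 L1-HIT; vc=[3]
#8 0xb3→b11/s1 L1-HIT; vc=[3]
#9 0x3b→b3/s1 VC-HIT; vc=[11]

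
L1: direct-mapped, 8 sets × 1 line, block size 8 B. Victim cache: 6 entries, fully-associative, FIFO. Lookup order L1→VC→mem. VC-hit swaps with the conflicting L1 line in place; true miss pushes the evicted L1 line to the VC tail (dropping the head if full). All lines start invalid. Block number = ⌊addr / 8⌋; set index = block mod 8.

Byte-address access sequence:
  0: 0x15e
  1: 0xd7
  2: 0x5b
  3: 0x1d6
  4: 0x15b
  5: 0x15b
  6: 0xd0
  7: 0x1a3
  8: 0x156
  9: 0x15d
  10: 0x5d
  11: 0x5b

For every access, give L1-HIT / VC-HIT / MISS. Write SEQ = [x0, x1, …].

SEQ = [MISS, MISS, MISS, MISS, VC-HIT, L1-HIT, VC-HIT, MISS, MISS, L1-HIT, VC-HIT, L1-HIT]

0: 0x15e (blk 43, set 3) → MISS  vc=[]
1: 0xd7 (blk 26, set 2) → MISS  vc=[]
2: 0x5b (blk 11, set 3) → MISS  vc=[43]
3: 0x1d6 (blk 58, set 2) → MISS  vc=[43, 26]
4: 0x15b (blk 43, set 3) → VC-HIT  vc=[11, 26]
5: 0x15b (blk 43, set 3) → L1-HIT  vc=[11, 26]
6: 0xd0 (blk 26, set 2) → VC-HIT  vc=[11, 58]
7: 0x1a3 (blk 52, set 4) → MISS  vc=[11, 58]
8: 0x156 (blk 42, set 2) → MISS  vc=[11, 58, 26]
9: 0x15d (blk 43, set 3) → L1-HIT  vc=[11, 58, 26]
10: 0x5d (blk 11, set 3) → VC-HIT  vc=[43, 58, 26]
11: 0x5b (blk 11, set 3) → L1-HIT  vc=[43, 58, 26]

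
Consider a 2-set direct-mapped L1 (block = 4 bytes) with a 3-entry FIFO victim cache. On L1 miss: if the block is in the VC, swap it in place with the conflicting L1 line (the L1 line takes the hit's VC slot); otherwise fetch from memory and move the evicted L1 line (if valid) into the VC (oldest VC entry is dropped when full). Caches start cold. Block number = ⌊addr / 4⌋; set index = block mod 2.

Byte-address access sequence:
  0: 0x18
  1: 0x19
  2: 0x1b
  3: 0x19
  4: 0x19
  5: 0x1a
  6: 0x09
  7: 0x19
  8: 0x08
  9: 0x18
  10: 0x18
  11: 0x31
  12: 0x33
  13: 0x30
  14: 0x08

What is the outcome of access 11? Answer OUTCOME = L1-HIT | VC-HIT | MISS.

#0 0x18→b6/s0 MISS; vc=[]
#1 0x19→b6/s0 L1-HIT; vc=[]
#2 0x1b→b6/s0 L1-HIT; vc=[]
#3 0x19→b6/s0 L1-HIT; vc=[]
#4 0x19→b6/s0 L1-HIT; vc=[]
#5 0x1a→b6/s0 L1-HIT; vc=[]
#6 0x9→b2/s0 MISS; vc=[6]
#7 0x19→b6/s0 VC-HIT; vc=[2]
#8 0x8→b2/s0 VC-HIT; vc=[6]
#9 0x18→b6/s0 VC-HIT; vc=[2]
#10 0x18→b6/s0 L1-HIT; vc=[2]
#11 0x31→b12/s0 MISS; vc=[2,6]
#12 0x33→b12/s0 L1-HIT; vc=[2,6]
#13 0x30→b12/s0 L1-HIT; vc=[2,6]
#14 0x8→b2/s0 VC-HIT; vc=[12,6]

OUTCOME = MISS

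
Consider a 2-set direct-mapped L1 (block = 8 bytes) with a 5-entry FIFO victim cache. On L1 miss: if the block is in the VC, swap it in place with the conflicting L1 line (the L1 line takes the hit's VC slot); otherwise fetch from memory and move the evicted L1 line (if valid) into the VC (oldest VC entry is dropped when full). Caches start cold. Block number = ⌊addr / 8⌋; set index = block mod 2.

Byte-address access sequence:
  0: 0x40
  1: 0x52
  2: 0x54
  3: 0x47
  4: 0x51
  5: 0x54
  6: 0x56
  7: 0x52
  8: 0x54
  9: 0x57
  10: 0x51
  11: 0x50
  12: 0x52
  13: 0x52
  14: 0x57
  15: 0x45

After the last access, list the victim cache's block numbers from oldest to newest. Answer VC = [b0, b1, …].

VC = [10]

  [0] addr=0x40 blk=8 s=0: MISS | VC []
  [1] addr=0x52 blk=10 s=0: MISS | VC [8]
  [2] addr=0x54 blk=10 s=0: L1-HIT | VC [8]
  [3] addr=0x47 blk=8 s=0: VC-HIT | VC [10]
  [4] addr=0x51 blk=10 s=0: VC-HIT | VC [8]
  [5] addr=0x54 blk=10 s=0: L1-HIT | VC [8]
  [6] addr=0x56 blk=10 s=0: L1-HIT | VC [8]
  [7] addr=0x52 blk=10 s=0: L1-HIT | VC [8]
  [8] addr=0x54 blk=10 s=0: L1-HIT | VC [8]
  [9] addr=0x57 blk=10 s=0: L1-HIT | VC [8]
  [10] addr=0x51 blk=10 s=0: L1-HIT | VC [8]
  [11] addr=0x50 blk=10 s=0: L1-HIT | VC [8]
  [12] addr=0x52 blk=10 s=0: L1-HIT | VC [8]
  [13] addr=0x52 blk=10 s=0: L1-HIT | VC [8]
  [14] addr=0x57 blk=10 s=0: L1-HIT | VC [8]
  [15] addr=0x45 blk=8 s=0: VC-HIT | VC [10]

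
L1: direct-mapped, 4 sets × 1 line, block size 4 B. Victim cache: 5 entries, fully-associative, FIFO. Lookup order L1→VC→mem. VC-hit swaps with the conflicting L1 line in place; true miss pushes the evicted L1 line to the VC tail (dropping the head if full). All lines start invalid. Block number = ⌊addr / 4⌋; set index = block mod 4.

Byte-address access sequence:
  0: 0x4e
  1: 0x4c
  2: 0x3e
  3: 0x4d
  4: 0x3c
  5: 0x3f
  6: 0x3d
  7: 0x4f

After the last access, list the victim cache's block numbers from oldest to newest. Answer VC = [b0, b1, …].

#0 0x4e→b19/s3 MISS; vc=[]
#1 0x4c→b19/s3 L1-HIT; vc=[]
#2 0x3e→b15/s3 MISS; vc=[19]
#3 0x4d→b19/s3 VC-HIT; vc=[15]
#4 0x3c→b15/s3 VC-HIT; vc=[19]
#5 0x3f→b15/s3 L1-HIT; vc=[19]
#6 0x3d→b15/s3 L1-HIT; vc=[19]
#7 0x4f→b19/s3 VC-HIT; vc=[15]

VC = [15]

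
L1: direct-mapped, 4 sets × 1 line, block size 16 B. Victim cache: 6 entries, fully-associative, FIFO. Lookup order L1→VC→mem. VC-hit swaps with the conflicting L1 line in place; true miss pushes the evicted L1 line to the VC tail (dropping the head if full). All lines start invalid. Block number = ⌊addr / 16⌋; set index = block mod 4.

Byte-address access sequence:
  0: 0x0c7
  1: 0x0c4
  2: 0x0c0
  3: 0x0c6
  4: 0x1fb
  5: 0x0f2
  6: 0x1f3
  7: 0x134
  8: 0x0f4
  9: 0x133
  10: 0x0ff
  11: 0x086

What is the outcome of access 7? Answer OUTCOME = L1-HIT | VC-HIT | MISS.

OUTCOME = MISS

  [0] addr=0xc7 blk=12 s=0: MISS | VC []
  [1] addr=0xc4 blk=12 s=0: L1-HIT | VC []
  [2] addr=0xc0 blk=12 s=0: L1-HIT | VC []
  [3] addr=0xc6 blk=12 s=0: L1-HIT | VC []
  [4] addr=0x1fb blk=31 s=3: MISS | VC []
  [5] addr=0xf2 blk=15 s=3: MISS | VC [31]
  [6] addr=0x1f3 blk=31 s=3: VC-HIT | VC [15]
  [7] addr=0x134 blk=19 s=3: MISS | VC [15, 31]
  [8] addr=0xf4 blk=15 s=3: VC-HIT | VC [19, 31]
  [9] addr=0x133 blk=19 s=3: VC-HIT | VC [15, 31]
  [10] addr=0xff blk=15 s=3: VC-HIT | VC [19, 31]
  [11] addr=0x86 blk=8 s=0: MISS | VC [19, 31, 12]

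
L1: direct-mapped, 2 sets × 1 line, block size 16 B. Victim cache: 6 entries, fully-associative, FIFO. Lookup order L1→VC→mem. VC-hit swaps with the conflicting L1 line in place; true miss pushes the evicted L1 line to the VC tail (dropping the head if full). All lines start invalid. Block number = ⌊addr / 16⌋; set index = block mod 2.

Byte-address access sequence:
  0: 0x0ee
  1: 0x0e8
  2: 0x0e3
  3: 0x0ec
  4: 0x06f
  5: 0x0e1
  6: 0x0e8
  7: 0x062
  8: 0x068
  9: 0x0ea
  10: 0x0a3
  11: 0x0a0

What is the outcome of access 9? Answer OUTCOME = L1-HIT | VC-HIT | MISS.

OUTCOME = VC-HIT

0: 0xee (blk 14, set 0) → MISS  vc=[]
1: 0xe8 (blk 14, set 0) → L1-HIT  vc=[]
2: 0xe3 (blk 14, set 0) → L1-HIT  vc=[]
3: 0xec (blk 14, set 0) → L1-HIT  vc=[]
4: 0x6f (blk 6, set 0) → MISS  vc=[14]
5: 0xe1 (blk 14, set 0) → VC-HIT  vc=[6]
6: 0xe8 (blk 14, set 0) → L1-HIT  vc=[6]
7: 0x62 (blk 6, set 0) → VC-HIT  vc=[14]
8: 0x68 (blk 6, set 0) → L1-HIT  vc=[14]
9: 0xea (blk 14, set 0) → VC-HIT  vc=[6]
10: 0xa3 (blk 10, set 0) → MISS  vc=[6, 14]
11: 0xa0 (blk 10, set 0) → L1-HIT  vc=[6, 14]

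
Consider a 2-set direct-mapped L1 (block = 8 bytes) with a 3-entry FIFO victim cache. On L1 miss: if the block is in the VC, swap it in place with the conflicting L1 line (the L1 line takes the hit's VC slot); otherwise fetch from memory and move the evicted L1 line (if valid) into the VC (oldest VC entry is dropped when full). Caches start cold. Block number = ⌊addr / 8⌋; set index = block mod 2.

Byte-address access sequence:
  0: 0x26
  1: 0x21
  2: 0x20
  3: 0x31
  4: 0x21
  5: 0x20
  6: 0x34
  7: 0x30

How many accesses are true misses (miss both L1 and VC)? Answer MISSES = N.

0: 0x26 (blk 4, set 0) → MISS  vc=[]
1: 0x21 (blk 4, set 0) → L1-HIT  vc=[]
2: 0x20 (blk 4, set 0) → L1-HIT  vc=[]
3: 0x31 (blk 6, set 0) → MISS  vc=[4]
4: 0x21 (blk 4, set 0) → VC-HIT  vc=[6]
5: 0x20 (blk 4, set 0) → L1-HIT  vc=[6]
6: 0x34 (blk 6, set 0) → VC-HIT  vc=[4]
7: 0x30 (blk 6, set 0) → L1-HIT  vc=[4]

MISSES = 2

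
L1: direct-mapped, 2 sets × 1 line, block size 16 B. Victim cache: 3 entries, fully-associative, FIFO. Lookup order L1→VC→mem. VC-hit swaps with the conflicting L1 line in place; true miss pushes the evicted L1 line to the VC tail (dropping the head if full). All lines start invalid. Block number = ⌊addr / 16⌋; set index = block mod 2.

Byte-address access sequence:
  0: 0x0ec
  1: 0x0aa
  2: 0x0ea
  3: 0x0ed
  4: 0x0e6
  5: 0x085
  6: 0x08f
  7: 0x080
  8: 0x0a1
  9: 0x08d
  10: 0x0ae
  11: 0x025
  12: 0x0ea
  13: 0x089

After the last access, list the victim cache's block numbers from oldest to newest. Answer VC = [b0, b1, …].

VC = [14, 2, 10]

0: 0xec (blk 14, set 0) → MISS  vc=[]
1: 0xaa (blk 10, set 0) → MISS  vc=[14]
2: 0xea (blk 14, set 0) → VC-HIT  vc=[10]
3: 0xed (blk 14, set 0) → L1-HIT  vc=[10]
4: 0xe6 (blk 14, set 0) → L1-HIT  vc=[10]
5: 0x85 (blk 8, set 0) → MISS  vc=[10, 14]
6: 0x8f (blk 8, set 0) → L1-HIT  vc=[10, 14]
7: 0x80 (blk 8, set 0) → L1-HIT  vc=[10, 14]
8: 0xa1 (blk 10, set 0) → VC-HIT  vc=[8, 14]
9: 0x8d (blk 8, set 0) → VC-HIT  vc=[10, 14]
10: 0xae (blk 10, set 0) → VC-HIT  vc=[8, 14]
11: 0x25 (blk 2, set 0) → MISS  vc=[8, 14, 10]
12: 0xea (blk 14, set 0) → VC-HIT  vc=[8, 2, 10]
13: 0x89 (blk 8, set 0) → VC-HIT  vc=[14, 2, 10]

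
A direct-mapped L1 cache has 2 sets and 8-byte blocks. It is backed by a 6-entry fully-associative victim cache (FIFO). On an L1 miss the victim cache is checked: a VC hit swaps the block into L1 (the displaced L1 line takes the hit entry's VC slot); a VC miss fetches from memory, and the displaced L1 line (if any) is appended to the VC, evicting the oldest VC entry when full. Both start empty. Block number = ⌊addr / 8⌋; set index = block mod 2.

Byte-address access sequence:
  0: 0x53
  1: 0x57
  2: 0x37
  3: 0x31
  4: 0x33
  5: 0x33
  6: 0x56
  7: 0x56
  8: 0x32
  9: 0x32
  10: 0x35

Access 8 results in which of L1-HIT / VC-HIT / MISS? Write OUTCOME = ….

OUTCOME = VC-HIT

#0 0x53→b10/s0 MISS; vc=[]
#1 0x57→b10/s0 L1-HIT; vc=[]
#2 0x37→b6/s0 MISS; vc=[10]
#3 0x31→b6/s0 L1-HIT; vc=[10]
#4 0x33→b6/s0 L1-HIT; vc=[10]
#5 0x33→b6/s0 L1-HIT; vc=[10]
#6 0x56→b10/s0 VC-HIT; vc=[6]
#7 0x56→b10/s0 L1-HIT; vc=[6]
#8 0x32→b6/s0 VC-HIT; vc=[10]
#9 0x32→b6/s0 L1-HIT; vc=[10]
#10 0x35→b6/s0 L1-HIT; vc=[10]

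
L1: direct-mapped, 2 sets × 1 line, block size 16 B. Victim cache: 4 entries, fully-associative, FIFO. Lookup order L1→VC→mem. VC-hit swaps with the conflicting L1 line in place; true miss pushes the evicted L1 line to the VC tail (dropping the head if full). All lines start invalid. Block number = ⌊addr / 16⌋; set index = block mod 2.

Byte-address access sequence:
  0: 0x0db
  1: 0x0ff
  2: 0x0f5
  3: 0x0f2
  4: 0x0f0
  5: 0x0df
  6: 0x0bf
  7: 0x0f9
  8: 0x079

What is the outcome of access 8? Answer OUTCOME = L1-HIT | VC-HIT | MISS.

  [0] addr=0xdb blk=13 s=1: MISS | VC []
  [1] addr=0xff blk=15 s=1: MISS | VC [13]
  [2] addr=0xf5 blk=15 s=1: L1-HIT | VC [13]
  [3] addr=0xf2 blk=15 s=1: L1-HIT | VC [13]
  [4] addr=0xf0 blk=15 s=1: L1-HIT | VC [13]
  [5] addr=0xdf blk=13 s=1: VC-HIT | VC [15]
  [6] addr=0xbf blk=11 s=1: MISS | VC [15, 13]
  [7] addr=0xf9 blk=15 s=1: VC-HIT | VC [11, 13]
  [8] addr=0x79 blk=7 s=1: MISS | VC [11, 13, 15]

OUTCOME = MISS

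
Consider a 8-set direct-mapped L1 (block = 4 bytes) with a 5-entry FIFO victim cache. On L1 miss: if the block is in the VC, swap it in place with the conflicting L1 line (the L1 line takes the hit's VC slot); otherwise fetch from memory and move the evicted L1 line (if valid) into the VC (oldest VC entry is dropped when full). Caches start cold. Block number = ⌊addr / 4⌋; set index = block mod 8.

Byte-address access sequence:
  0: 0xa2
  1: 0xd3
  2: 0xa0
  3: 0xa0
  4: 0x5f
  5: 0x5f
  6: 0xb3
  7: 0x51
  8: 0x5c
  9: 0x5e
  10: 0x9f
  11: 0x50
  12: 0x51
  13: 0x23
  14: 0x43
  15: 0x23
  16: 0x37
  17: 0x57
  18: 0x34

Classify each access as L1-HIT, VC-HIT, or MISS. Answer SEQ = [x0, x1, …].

SEQ = [MISS, MISS, L1-HIT, L1-HIT, MISS, L1-HIT, MISS, MISS, L1-HIT, L1-HIT, MISS, L1-HIT, L1-HIT, MISS, MISS, VC-HIT, MISS, MISS, VC-HIT]

#0 0xa2→b40/s0 MISS; vc=[]
#1 0xd3→b52/s4 MISS; vc=[]
#2 0xa0→b40/s0 L1-HIT; vc=[]
#3 0xa0→b40/s0 L1-HIT; vc=[]
#4 0x5f→b23/s7 MISS; vc=[]
#5 0x5f→b23/s7 L1-HIT; vc=[]
#6 0xb3→b44/s4 MISS; vc=[52]
#7 0x51→b20/s4 MISS; vc=[52,44]
#8 0x5c→b23/s7 L1-HIT; vc=[52,44]
#9 0x5e→b23/s7 L1-HIT; vc=[52,44]
#10 0x9f→b39/s7 MISS; vc=[52,44,23]
#11 0x50→b20/s4 L1-HIT; vc=[52,44,23]
#12 0x51→b20/s4 L1-HIT; vc=[52,44,23]
#13 0x23→b8/s0 MISS; vc=[52,44,23,40]
#14 0x43→b16/s0 MISS; vc=[52,44,23,40,8]
#15 0x23→b8/s0 VC-HIT; vc=[52,44,23,40,16]
#16 0x37→b13/s5 MISS; vc=[52,44,23,40,16]
#17 0x57→b21/s5 MISS; vc=[44,23,40,16,13]
#18 0x34→b13/s5 VC-HIT; vc=[44,23,40,16,21]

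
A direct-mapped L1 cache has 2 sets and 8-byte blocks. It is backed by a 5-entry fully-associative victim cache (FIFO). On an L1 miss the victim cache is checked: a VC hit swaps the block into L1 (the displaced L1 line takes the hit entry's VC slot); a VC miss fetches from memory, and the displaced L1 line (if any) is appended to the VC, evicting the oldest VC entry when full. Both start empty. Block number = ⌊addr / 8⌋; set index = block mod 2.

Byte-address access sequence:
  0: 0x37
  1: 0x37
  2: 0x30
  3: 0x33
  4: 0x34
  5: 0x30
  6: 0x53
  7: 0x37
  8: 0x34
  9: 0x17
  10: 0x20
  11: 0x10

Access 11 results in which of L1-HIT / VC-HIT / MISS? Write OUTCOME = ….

OUTCOME = VC-HIT

  [0] addr=0x37 blk=6 s=0: MISS | VC []
  [1] addr=0x37 blk=6 s=0: L1-HIT | VC []
  [2] addr=0x30 blk=6 s=0: L1-HIT | VC []
  [3] addr=0x33 blk=6 s=0: L1-HIT | VC []
  [4] addr=0x34 blk=6 s=0: L1-HIT | VC []
  [5] addr=0x30 blk=6 s=0: L1-HIT | VC []
  [6] addr=0x53 blk=10 s=0: MISS | VC [6]
  [7] addr=0x37 blk=6 s=0: VC-HIT | VC [10]
  [8] addr=0x34 blk=6 s=0: L1-HIT | VC [10]
  [9] addr=0x17 blk=2 s=0: MISS | VC [10, 6]
  [10] addr=0x20 blk=4 s=0: MISS | VC [10, 6, 2]
  [11] addr=0x10 blk=2 s=0: VC-HIT | VC [10, 6, 4]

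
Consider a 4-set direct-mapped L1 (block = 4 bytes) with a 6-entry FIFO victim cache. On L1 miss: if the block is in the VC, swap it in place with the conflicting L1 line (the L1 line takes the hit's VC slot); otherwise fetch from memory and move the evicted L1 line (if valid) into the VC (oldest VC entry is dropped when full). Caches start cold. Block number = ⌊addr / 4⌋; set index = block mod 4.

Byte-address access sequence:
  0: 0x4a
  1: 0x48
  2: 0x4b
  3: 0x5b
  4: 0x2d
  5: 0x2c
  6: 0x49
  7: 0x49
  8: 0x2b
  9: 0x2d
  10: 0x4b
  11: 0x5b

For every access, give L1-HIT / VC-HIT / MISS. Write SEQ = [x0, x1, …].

SEQ = [MISS, L1-HIT, L1-HIT, MISS, MISS, L1-HIT, VC-HIT, L1-HIT, MISS, L1-HIT, VC-HIT, VC-HIT]

  [0] addr=0x4a blk=18 s=2: MISS | VC []
  [1] addr=0x48 blk=18 s=2: L1-HIT | VC []
  [2] addr=0x4b blk=18 s=2: L1-HIT | VC []
  [3] addr=0x5b blk=22 s=2: MISS | VC [18]
  [4] addr=0x2d blk=11 s=3: MISS | VC [18]
  [5] addr=0x2c blk=11 s=3: L1-HIT | VC [18]
  [6] addr=0x49 blk=18 s=2: VC-HIT | VC [22]
  [7] addr=0x49 blk=18 s=2: L1-HIT | VC [22]
  [8] addr=0x2b blk=10 s=2: MISS | VC [22, 18]
  [9] addr=0x2d blk=11 s=3: L1-HIT | VC [22, 18]
  [10] addr=0x4b blk=18 s=2: VC-HIT | VC [22, 10]
  [11] addr=0x5b blk=22 s=2: VC-HIT | VC [18, 10]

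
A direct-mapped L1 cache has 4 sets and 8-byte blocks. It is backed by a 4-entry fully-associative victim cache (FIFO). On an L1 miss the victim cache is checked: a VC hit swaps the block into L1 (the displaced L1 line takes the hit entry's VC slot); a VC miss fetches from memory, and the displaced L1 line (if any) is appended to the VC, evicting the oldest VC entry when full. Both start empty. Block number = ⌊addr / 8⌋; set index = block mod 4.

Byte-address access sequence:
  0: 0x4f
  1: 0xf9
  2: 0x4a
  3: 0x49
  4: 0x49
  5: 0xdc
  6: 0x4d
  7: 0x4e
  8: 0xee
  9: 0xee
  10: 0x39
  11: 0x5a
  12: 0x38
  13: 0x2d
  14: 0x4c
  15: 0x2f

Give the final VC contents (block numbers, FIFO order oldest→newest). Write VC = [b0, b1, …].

0: 0x4f (blk 9, set 1) → MISS  vc=[]
1: 0xf9 (blk 31, set 3) → MISS  vc=[]
2: 0x4a (blk 9, set 1) → L1-HIT  vc=[]
3: 0x49 (blk 9, set 1) → L1-HIT  vc=[]
4: 0x49 (blk 9, set 1) → L1-HIT  vc=[]
5: 0xdc (blk 27, set 3) → MISS  vc=[31]
6: 0x4d (blk 9, set 1) → L1-HIT  vc=[31]
7: 0x4e (blk 9, set 1) → L1-HIT  vc=[31]
8: 0xee (blk 29, set 1) → MISS  vc=[31, 9]
9: 0xee (blk 29, set 1) → L1-HIT  vc=[31, 9]
10: 0x39 (blk 7, set 3) → MISS  vc=[31, 9, 27]
11: 0x5a (blk 11, set 3) → MISS  vc=[31, 9, 27, 7]
12: 0x38 (blk 7, set 3) → VC-HIT  vc=[31, 9, 27, 11]
13: 0x2d (blk 5, set 1) → MISS  vc=[9, 27, 11, 29]
14: 0x4c (blk 9, set 1) → VC-HIT  vc=[5, 27, 11, 29]
15: 0x2f (blk 5, set 1) → VC-HIT  vc=[9, 27, 11, 29]

VC = [9, 27, 11, 29]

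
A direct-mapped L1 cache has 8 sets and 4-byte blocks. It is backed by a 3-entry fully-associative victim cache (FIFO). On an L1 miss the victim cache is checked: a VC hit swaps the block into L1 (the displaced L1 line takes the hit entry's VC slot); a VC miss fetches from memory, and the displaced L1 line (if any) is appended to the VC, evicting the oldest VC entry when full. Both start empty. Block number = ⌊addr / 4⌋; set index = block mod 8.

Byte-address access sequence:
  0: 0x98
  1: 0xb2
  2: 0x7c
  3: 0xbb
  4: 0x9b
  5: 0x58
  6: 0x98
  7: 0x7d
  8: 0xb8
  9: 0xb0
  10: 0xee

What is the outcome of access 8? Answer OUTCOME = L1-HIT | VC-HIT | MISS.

OUTCOME = VC-HIT

  [0] addr=0x98 blk=38 s=6: MISS | VC []
  [1] addr=0xb2 blk=44 s=4: MISS | VC []
  [2] addr=0x7c blk=31 s=7: MISS | VC []
  [3] addr=0xbb blk=46 s=6: MISS | VC [38]
  [4] addr=0x9b blk=38 s=6: VC-HIT | VC [46]
  [5] addr=0x58 blk=22 s=6: MISS | VC [46, 38]
  [6] addr=0x98 blk=38 s=6: VC-HIT | VC [46, 22]
  [7] addr=0x7d blk=31 s=7: L1-HIT | VC [46, 22]
  [8] addr=0xb8 blk=46 s=6: VC-HIT | VC [38, 22]
  [9] addr=0xb0 blk=44 s=4: L1-HIT | VC [38, 22]
  [10] addr=0xee blk=59 s=3: MISS | VC [38, 22]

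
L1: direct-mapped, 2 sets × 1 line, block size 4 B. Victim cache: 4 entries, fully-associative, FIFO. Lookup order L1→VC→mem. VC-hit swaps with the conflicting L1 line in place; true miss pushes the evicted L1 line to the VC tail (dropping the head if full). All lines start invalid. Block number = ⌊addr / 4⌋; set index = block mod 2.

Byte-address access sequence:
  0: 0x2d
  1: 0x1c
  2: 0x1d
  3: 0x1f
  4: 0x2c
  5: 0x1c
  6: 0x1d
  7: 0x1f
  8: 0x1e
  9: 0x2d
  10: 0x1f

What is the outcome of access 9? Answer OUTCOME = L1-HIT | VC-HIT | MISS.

  [0] addr=0x2d blk=11 s=1: MISS | VC []
  [1] addr=0x1c blk=7 s=1: MISS | VC [11]
  [2] addr=0x1d blk=7 s=1: L1-HIT | VC [11]
  [3] addr=0x1f blk=7 s=1: L1-HIT | VC [11]
  [4] addr=0x2c blk=11 s=1: VC-HIT | VC [7]
  [5] addr=0x1c blk=7 s=1: VC-HIT | VC [11]
  [6] addr=0x1d blk=7 s=1: L1-HIT | VC [11]
  [7] addr=0x1f blk=7 s=1: L1-HIT | VC [11]
  [8] addr=0x1e blk=7 s=1: L1-HIT | VC [11]
  [9] addr=0x2d blk=11 s=1: VC-HIT | VC [7]
  [10] addr=0x1f blk=7 s=1: VC-HIT | VC [11]

OUTCOME = VC-HIT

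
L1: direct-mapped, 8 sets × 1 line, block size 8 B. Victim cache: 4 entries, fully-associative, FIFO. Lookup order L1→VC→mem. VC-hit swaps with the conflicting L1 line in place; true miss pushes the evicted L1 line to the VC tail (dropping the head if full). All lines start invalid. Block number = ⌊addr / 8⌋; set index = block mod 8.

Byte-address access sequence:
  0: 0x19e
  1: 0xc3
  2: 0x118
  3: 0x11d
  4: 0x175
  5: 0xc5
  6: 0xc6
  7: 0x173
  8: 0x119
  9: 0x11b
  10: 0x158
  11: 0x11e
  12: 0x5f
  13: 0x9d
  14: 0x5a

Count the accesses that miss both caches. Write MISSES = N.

MISSES = 7

0: 0x19e (blk 51, set 3) → MISS  vc=[]
1: 0xc3 (blk 24, set 0) → MISS  vc=[]
2: 0x118 (blk 35, set 3) → MISS  vc=[51]
3: 0x11d (blk 35, set 3) → L1-HIT  vc=[51]
4: 0x175 (blk 46, set 6) → MISS  vc=[51]
5: 0xc5 (blk 24, set 0) → L1-HIT  vc=[51]
6: 0xc6 (blk 24, set 0) → L1-HIT  vc=[51]
7: 0x173 (blk 46, set 6) → L1-HIT  vc=[51]
8: 0x119 (blk 35, set 3) → L1-HIT  vc=[51]
9: 0x11b (blk 35, set 3) → L1-HIT  vc=[51]
10: 0x158 (blk 43, set 3) → MISS  vc=[51, 35]
11: 0x11e (blk 35, set 3) → VC-HIT  vc=[51, 43]
12: 0x5f (blk 11, set 3) → MISS  vc=[51, 43, 35]
13: 0x9d (blk 19, set 3) → MISS  vc=[51, 43, 35, 11]
14: 0x5a (blk 11, set 3) → VC-HIT  vc=[51, 43, 35, 19]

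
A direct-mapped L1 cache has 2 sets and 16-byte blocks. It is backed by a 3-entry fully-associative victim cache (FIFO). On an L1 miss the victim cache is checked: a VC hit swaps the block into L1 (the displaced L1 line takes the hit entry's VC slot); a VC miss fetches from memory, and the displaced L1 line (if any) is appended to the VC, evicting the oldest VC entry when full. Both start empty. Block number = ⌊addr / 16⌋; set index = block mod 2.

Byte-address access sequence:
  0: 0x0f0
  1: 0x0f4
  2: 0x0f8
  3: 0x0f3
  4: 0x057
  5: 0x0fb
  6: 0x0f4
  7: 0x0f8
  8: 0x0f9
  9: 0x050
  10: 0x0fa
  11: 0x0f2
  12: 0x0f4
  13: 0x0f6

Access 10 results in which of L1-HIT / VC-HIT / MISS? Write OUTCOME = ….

OUTCOME = VC-HIT

#0 0xf0→b15/s1 MISS; vc=[]
#1 0xf4→b15/s1 L1-HIT; vc=[]
#2 0xf8→b15/s1 L1-HIT; vc=[]
#3 0xf3→b15/s1 L1-HIT; vc=[]
#4 0x57→b5/s1 MISS; vc=[15]
#5 0xfb→b15/s1 VC-HIT; vc=[5]
#6 0xf4→b15/s1 L1-HIT; vc=[5]
#7 0xf8→b15/s1 L1-HIT; vc=[5]
#8 0xf9→b15/s1 L1-HIT; vc=[5]
#9 0x50→b5/s1 VC-HIT; vc=[15]
#10 0xfa→b15/s1 VC-HIT; vc=[5]
#11 0xf2→b15/s1 L1-HIT; vc=[5]
#12 0xf4→b15/s1 L1-HIT; vc=[5]
#13 0xf6→b15/s1 L1-HIT; vc=[5]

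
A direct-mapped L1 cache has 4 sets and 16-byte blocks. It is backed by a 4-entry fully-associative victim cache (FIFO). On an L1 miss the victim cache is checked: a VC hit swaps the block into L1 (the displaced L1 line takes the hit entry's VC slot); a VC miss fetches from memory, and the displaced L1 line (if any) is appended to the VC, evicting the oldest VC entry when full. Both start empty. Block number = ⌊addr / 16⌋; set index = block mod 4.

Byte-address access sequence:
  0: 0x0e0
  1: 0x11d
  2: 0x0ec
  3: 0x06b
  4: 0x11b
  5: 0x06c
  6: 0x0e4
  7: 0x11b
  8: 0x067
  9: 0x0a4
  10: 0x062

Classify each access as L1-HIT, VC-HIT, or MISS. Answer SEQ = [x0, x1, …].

SEQ = [MISS, MISS, L1-HIT, MISS, L1-HIT, L1-HIT, VC-HIT, L1-HIT, VC-HIT, MISS, VC-HIT]

0: 0xe0 (blk 14, set 2) → MISS  vc=[]
1: 0x11d (blk 17, set 1) → MISS  vc=[]
2: 0xec (blk 14, set 2) → L1-HIT  vc=[]
3: 0x6b (blk 6, set 2) → MISS  vc=[14]
4: 0x11b (blk 17, set 1) → L1-HIT  vc=[14]
5: 0x6c (blk 6, set 2) → L1-HIT  vc=[14]
6: 0xe4 (blk 14, set 2) → VC-HIT  vc=[6]
7: 0x11b (blk 17, set 1) → L1-HIT  vc=[6]
8: 0x67 (blk 6, set 2) → VC-HIT  vc=[14]
9: 0xa4 (blk 10, set 2) → MISS  vc=[14, 6]
10: 0x62 (blk 6, set 2) → VC-HIT  vc=[14, 10]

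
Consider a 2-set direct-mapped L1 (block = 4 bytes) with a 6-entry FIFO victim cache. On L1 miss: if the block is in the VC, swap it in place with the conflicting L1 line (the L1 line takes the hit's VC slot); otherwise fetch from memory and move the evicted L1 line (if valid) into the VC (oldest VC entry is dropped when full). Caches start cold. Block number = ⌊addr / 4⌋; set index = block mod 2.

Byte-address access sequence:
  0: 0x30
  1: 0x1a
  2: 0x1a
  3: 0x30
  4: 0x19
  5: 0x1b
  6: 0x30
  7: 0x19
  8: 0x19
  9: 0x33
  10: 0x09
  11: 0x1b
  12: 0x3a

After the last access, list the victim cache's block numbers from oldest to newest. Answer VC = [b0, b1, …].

VC = [2, 12, 6]

#0 0x30→b12/s0 MISS; vc=[]
#1 0x1a→b6/s0 MISS; vc=[12]
#2 0x1a→b6/s0 L1-HIT; vc=[12]
#3 0x30→b12/s0 VC-HIT; vc=[6]
#4 0x19→b6/s0 VC-HIT; vc=[12]
#5 0x1b→b6/s0 L1-HIT; vc=[12]
#6 0x30→b12/s0 VC-HIT; vc=[6]
#7 0x19→b6/s0 VC-HIT; vc=[12]
#8 0x19→b6/s0 L1-HIT; vc=[12]
#9 0x33→b12/s0 VC-HIT; vc=[6]
#10 0x9→b2/s0 MISS; vc=[6,12]
#11 0x1b→b6/s0 VC-HIT; vc=[2,12]
#12 0x3a→b14/s0 MISS; vc=[2,12,6]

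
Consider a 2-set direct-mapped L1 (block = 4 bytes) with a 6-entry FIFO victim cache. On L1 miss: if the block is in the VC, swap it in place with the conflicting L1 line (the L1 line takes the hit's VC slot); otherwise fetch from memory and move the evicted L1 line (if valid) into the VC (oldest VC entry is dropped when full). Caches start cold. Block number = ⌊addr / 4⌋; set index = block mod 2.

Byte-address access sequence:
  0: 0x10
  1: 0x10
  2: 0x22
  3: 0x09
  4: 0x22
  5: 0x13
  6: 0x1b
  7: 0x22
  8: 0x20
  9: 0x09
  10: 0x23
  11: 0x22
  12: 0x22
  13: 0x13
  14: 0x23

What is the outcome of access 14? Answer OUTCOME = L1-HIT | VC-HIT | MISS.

OUTCOME = VC-HIT

#0 0x10→b4/s0 MISS; vc=[]
#1 0x10→b4/s0 L1-HIT; vc=[]
#2 0x22→b8/s0 MISS; vc=[4]
#3 0x9→b2/s0 MISS; vc=[4,8]
#4 0x22→b8/s0 VC-HIT; vc=[4,2]
#5 0x13→b4/s0 VC-HIT; vc=[8,2]
#6 0x1b→b6/s0 MISS; vc=[8,2,4]
#7 0x22→b8/s0 VC-HIT; vc=[6,2,4]
#8 0x20→b8/s0 L1-HIT; vc=[6,2,4]
#9 0x9→b2/s0 VC-HIT; vc=[6,8,4]
#10 0x23→b8/s0 VC-HIT; vc=[6,2,4]
#11 0x22→b8/s0 L1-HIT; vc=[6,2,4]
#12 0x22→b8/s0 L1-HIT; vc=[6,2,4]
#13 0x13→b4/s0 VC-HIT; vc=[6,2,8]
#14 0x23→b8/s0 VC-HIT; vc=[6,2,4]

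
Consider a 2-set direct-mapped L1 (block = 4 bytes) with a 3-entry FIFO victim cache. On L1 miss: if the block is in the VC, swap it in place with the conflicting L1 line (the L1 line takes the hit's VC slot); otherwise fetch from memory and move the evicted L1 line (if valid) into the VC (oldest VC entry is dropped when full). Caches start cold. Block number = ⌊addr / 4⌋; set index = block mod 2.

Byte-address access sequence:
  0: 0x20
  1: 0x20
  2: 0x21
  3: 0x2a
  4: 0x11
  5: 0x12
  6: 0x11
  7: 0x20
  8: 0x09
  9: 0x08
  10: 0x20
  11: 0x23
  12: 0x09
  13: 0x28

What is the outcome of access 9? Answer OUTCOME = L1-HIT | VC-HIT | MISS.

OUTCOME = L1-HIT

  [0] addr=0x20 blk=8 s=0: MISS | VC []
  [1] addr=0x20 blk=8 s=0: L1-HIT | VC []
  [2] addr=0x21 blk=8 s=0: L1-HIT | VC []
  [3] addr=0x2a blk=10 s=0: MISS | VC [8]
  [4] addr=0x11 blk=4 s=0: MISS | VC [8, 10]
  [5] addr=0x12 blk=4 s=0: L1-HIT | VC [8, 10]
  [6] addr=0x11 blk=4 s=0: L1-HIT | VC [8, 10]
  [7] addr=0x20 blk=8 s=0: VC-HIT | VC [4, 10]
  [8] addr=0x9 blk=2 s=0: MISS | VC [4, 10, 8]
  [9] addr=0x8 blk=2 s=0: L1-HIT | VC [4, 10, 8]
  [10] addr=0x20 blk=8 s=0: VC-HIT | VC [4, 10, 2]
  [11] addr=0x23 blk=8 s=0: L1-HIT | VC [4, 10, 2]
  [12] addr=0x9 blk=2 s=0: VC-HIT | VC [4, 10, 8]
  [13] addr=0x28 blk=10 s=0: VC-HIT | VC [4, 2, 8]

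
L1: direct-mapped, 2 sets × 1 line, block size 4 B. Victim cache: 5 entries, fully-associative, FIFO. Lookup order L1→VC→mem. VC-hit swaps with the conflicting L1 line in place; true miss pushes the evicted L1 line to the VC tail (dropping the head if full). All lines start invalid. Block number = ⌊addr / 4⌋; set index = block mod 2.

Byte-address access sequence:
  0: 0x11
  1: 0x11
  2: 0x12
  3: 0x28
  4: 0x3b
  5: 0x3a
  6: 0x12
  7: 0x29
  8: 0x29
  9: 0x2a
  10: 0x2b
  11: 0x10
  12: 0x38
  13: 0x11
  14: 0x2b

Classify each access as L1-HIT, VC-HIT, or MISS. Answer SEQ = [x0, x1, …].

SEQ = [MISS, L1-HIT, L1-HIT, MISS, MISS, L1-HIT, VC-HIT, VC-HIT, L1-HIT, L1-HIT, L1-HIT, VC-HIT, VC-HIT, VC-HIT, VC-HIT]

#0 0x11→b4/s0 MISS; vc=[]
#1 0x11→b4/s0 L1-HIT; vc=[]
#2 0x12→b4/s0 L1-HIT; vc=[]
#3 0x28→b10/s0 MISS; vc=[4]
#4 0x3b→b14/s0 MISS; vc=[4,10]
#5 0x3a→b14/s0 L1-HIT; vc=[4,10]
#6 0x12→b4/s0 VC-HIT; vc=[14,10]
#7 0x29→b10/s0 VC-HIT; vc=[14,4]
#8 0x29→b10/s0 L1-HIT; vc=[14,4]
#9 0x2a→b10/s0 L1-HIT; vc=[14,4]
#10 0x2b→b10/s0 L1-HIT; vc=[14,4]
#11 0x10→b4/s0 VC-HIT; vc=[14,10]
#12 0x38→b14/s0 VC-HIT; vc=[4,10]
#13 0x11→b4/s0 VC-HIT; vc=[14,10]
#14 0x2b→b10/s0 VC-HIT; vc=[14,4]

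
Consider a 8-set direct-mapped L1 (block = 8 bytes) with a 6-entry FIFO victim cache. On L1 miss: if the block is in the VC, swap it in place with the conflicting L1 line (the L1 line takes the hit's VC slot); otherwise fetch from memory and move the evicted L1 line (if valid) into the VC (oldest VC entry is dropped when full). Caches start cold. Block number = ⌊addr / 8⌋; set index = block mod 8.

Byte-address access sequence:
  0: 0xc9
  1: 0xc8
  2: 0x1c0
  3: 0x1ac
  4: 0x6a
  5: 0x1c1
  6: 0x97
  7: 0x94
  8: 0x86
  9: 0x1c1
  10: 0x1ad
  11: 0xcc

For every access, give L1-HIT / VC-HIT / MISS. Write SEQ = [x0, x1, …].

SEQ = [MISS, L1-HIT, MISS, MISS, MISS, L1-HIT, MISS, L1-HIT, MISS, VC-HIT, VC-HIT, L1-HIT]

  [0] addr=0xc9 blk=25 s=1: MISS | VC []
  [1] addr=0xc8 blk=25 s=1: L1-HIT | VC []
  [2] addr=0x1c0 blk=56 s=0: MISS | VC []
  [3] addr=0x1ac blk=53 s=5: MISS | VC []
  [4] addr=0x6a blk=13 s=5: MISS | VC [53]
  [5] addr=0x1c1 blk=56 s=0: L1-HIT | VC [53]
  [6] addr=0x97 blk=18 s=2: MISS | VC [53]
  [7] addr=0x94 blk=18 s=2: L1-HIT | VC [53]
  [8] addr=0x86 blk=16 s=0: MISS | VC [53, 56]
  [9] addr=0x1c1 blk=56 s=0: VC-HIT | VC [53, 16]
  [10] addr=0x1ad blk=53 s=5: VC-HIT | VC [13, 16]
  [11] addr=0xcc blk=25 s=1: L1-HIT | VC [13, 16]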